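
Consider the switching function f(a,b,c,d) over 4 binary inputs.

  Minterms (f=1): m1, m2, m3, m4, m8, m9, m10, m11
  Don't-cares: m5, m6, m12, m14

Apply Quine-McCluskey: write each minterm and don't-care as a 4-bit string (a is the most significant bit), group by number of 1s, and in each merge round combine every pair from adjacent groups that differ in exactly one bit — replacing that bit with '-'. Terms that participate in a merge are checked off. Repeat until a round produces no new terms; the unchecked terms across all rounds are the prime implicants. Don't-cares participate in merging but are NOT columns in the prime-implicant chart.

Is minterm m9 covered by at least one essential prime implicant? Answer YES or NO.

Round 0: 0001✓ 0010✓ 0011✓ 0100✓ 0101✓ 0110✓ 1000✓ 1001✓ 1010✓ 1011✓ 1100✓ 1110✓
Round 1: -001✓ -010✓ -011✓ -100✓ -110✓ 0-01 0-10✓ 00-1✓ 001-✓ 01-0✓ 010- 1-00✓ 1-10✓ 10-0✓ 10-1✓ 100-✓ 101-✓ 11-0✓
Round 2: --10 -0-1 -01- -1-0 1--0 10--
PIs = {--10, -0-1, -01-, -1-0, 0-01, 010-, 1--0, 10--}
Coverage chart:
  m1: -0-1,0-01
  m2: --10,-01-
  m3: -0-1,-01-
  m4: -1-0,010-
  m8: 1--0,10--
  m9: -0-1,10--
  m10: --10,-01-,1--0,10--
  m11: -0-1,-01-,10--
(no essential prime implicants)

NO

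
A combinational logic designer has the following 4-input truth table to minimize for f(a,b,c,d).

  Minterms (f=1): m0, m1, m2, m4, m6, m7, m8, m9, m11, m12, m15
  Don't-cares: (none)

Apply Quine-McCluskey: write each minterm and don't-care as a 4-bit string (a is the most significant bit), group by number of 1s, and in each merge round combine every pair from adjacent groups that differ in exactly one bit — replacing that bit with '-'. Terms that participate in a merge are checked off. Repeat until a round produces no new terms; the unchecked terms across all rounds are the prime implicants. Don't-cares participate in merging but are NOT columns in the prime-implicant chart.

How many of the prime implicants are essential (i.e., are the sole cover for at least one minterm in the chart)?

Round 0: 0000✓ 0001✓ 0010✓ 0100✓ 0110✓ 0111✓ 1000✓ 1001✓ 1011✓ 1100✓ 1111✓
Round 1: -000✓ -001✓ -100✓ -111 0-00✓ 0-10✓ 00-0✓ 000-✓ 01-0✓ 011- 1-00✓ 1-11 10-1 100-✓
Round 2: --00 -00- 0--0
PIs = {--00, -00-, -111, 0--0, 011-, 1-11, 10-1}
Coverage chart:
  m0: --00,-00-,0--0
  m1: -00- ←essential
  m2: 0--0 ←essential
  m4: --00,0--0
  m6: 0--0,011-
  m7: -111,011-
  m8: --00,-00-
  m9: -00-,10-1
  m11: 1-11,10-1
  m12: --00 ←essential
  m15: -111,1-11
Essential: --00, -00-, 0--0

3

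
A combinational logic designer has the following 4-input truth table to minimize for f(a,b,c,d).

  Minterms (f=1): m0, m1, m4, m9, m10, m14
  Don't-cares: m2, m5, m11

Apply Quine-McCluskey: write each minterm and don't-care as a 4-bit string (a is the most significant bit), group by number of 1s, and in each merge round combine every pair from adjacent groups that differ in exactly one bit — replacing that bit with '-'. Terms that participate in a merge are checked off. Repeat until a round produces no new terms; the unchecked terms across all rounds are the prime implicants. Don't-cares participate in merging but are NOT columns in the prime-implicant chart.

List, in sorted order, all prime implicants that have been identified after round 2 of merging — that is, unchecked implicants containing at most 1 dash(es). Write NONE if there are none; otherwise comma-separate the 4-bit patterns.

-001, -010, 00-0, 1-10, 10-1, 101-

Round 0: 0000✓ 0001✓ 0010✓ 0100✓ 0101✓ 1001✓ 1010✓ 1011✓ 1110✓
Round 1: -001 -010 0-00✓ 0-01✓ 00-0 000-✓ 010-✓ 1-10 10-1 101-
Round 2: 0-0-
PIs = {-001, -010, 0-0-, 00-0, 1-10, 10-1, 101-}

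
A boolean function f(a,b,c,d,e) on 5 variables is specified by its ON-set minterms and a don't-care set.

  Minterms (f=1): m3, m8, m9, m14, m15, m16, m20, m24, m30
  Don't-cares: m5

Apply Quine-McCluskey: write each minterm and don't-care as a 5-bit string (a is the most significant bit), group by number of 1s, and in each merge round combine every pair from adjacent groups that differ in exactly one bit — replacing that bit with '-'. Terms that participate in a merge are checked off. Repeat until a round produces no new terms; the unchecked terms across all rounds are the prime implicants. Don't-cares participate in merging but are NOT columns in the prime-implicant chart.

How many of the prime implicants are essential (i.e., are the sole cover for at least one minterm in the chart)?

[col 0] 00011, 00101, 01000*, 01001*, 01110*, 01111*, 10000*, 10100*, 11000*, 11110*
[col 1] -1000, -1110, 0100-, 0111-, 1-000, 10-00
Prime implicants: -1000, -1110, 00011, 00101, 0100-, 0111-, 1-000, 10-00
PI chart (minterm → PIs covering it):
  3 | 00011  (sole → essential)
  8 | -1000,0100-
  9 | 0100-  (sole → essential)
  14 | -1110,0111-
  15 | 0111-  (sole → essential)
  16 | 1-000,10-00
  20 | 10-00  (sole → essential)
  24 | -1000,1-000
  30 | -1110  (sole → essential)
Essential prime implicants: -1110, 00011, 0100-, 0111-, 10-00

5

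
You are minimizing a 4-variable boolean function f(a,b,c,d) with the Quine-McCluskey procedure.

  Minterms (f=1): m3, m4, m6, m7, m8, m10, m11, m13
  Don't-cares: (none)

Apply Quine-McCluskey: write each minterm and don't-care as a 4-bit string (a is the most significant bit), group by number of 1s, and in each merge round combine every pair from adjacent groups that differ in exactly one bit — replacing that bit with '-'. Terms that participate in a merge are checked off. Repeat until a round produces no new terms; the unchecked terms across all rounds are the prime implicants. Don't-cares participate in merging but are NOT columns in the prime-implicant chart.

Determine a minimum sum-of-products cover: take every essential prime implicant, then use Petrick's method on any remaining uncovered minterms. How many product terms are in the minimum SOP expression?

[col 0] 0011*, 0100*, 0110*, 0111*, 1000*, 1010*, 1011*, 1101
[col 1] -011, 0-11, 01-0, 011-, 10-0, 101-
Prime implicants: -011, 0-11, 01-0, 011-, 10-0, 101-, 1101
PI chart (minterm → PIs covering it):
  3 | -011,0-11
  4 | 01-0  (sole → essential)
  6 | 01-0,011-
  7 | 0-11,011-
  8 | 10-0  (sole → essential)
  10 | 10-0,101-
  11 | -011,101-
  13 | 1101  (sole → essential)
Essential prime implicants: 01-0, 10-0, 1101
Petrick residual → -011, 0-11
Minimum SOP uses 5 PIs: b'cd + a'cd + a'bd' + ab'd' + abc'd

5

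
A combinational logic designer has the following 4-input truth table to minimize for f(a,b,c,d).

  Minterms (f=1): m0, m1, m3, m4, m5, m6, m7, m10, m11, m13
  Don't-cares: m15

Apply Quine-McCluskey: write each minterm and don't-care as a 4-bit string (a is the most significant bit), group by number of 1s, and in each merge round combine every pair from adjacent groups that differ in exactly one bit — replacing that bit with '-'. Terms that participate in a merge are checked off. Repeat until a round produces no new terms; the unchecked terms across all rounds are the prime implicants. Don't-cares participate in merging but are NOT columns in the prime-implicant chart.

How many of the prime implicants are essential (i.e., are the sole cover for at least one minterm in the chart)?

4

Round 0: 0000✓ 0001✓ 0011✓ 0100✓ 0101✓ 0110✓ 0111✓ 1010✓ 1011✓ 1101✓ 1111✓
Round 1: -011✓ -101✓ -111✓ 0-00✓ 0-01✓ 0-11✓ 00-1✓ 000-✓ 01-0✓ 01-1✓ 010-✓ 011-✓ 1-11✓ 101- 11-1✓
Round 2: --11 -1-1 0--1 0-0- 01--
PIs = {--11, -1-1, 0--1, 0-0-, 01--, 101-}
Coverage chart:
  m0: 0-0- ←essential
  m1: 0--1,0-0-
  m3: --11,0--1
  m4: 0-0-,01--
  m5: -1-1,0--1,0-0-,01--
  m6: 01-- ←essential
  m7: --11,-1-1,0--1,01--
  m10: 101- ←essential
  m11: --11,101-
  m13: -1-1 ←essential
Essential: -1-1, 0-0-, 01--, 101-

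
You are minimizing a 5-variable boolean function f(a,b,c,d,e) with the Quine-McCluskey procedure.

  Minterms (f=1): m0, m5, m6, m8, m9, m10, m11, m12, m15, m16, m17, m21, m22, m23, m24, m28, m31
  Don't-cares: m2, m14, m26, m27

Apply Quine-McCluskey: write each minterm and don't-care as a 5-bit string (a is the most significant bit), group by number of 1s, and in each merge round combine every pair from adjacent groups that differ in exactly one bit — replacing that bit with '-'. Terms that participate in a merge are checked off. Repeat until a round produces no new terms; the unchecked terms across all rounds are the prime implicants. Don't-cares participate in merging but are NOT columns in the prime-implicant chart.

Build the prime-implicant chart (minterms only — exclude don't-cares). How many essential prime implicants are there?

3

size-2^0 implicants → 00000(✓)  00010(✓)  00101(✓)  00110(✓)  01000(✓)  01001(✓)  01010(✓)  01011(✓)  01100(✓)  01110(✓)  01111(✓)  10000(✓)  10001(✓)  10101(✓)  10110(✓)  10111(✓)  11000(✓)  11010(✓)  11011(✓)  11100(✓)  11111(✓)
size-2^1 implicants → -0000(✓)  -0101  -0110  -1000(✓)  -1010(✓)  -1011(✓)  -1100(✓)  -1111(✓)  0-000(✓)  0-010(✓)  0-110(✓)  00-10(✓)  000-0(✓)  01-00(✓)  01-10(✓)  01-11(✓)  010-0(✓)  010-1(✓)  0100-(✓)  0101-(✓)  011-0(✓)  0111-(✓)  1-000(✓)  1-111  10-01  1000-  101-1  1011-  11-00(✓)  11-11(✓)  110-0(✓)  1101-(✓)
size-2^2 implicants → --000  -1-00  -1-11  -10-0  -101-  0--10  0-0-0  01--0  01-1-  010--
Unchecked terms (primes): --000, -0101, -0110, -1-00, -1-11, -10-0, -101-, 0--10, 0-0-0, 01--0, 01-1-, 010--, 1-111, 10-01, 1000-, 101-1, 1011-
Minterm coverage:
  m0 ⊆ --000,0-0-0
  m5 ⊆ -0101 [E]
  m6 ⊆ -0110,0--10
  m8 ⊆ --000,-1-00,-10-0,0-0-0,01--0,010--
  m9 ⊆ 010-- [E]
  m10 ⊆ -10-0,-101-,0--10,0-0-0,01--0,01-1-,010--
  m11 ⊆ -1-11,-101-,01-1-,010--
  m12 ⊆ -1-00,01--0
  m15 ⊆ -1-11,01-1-
  m16 ⊆ --000,1000-
  m17 ⊆ 10-01,1000-
  m21 ⊆ -0101,10-01,101-1
  m22 ⊆ -0110,1011-
  m23 ⊆ 1-111,101-1,1011-
  m24 ⊆ --000,-1-00,-10-0
  m28 ⊆ -1-00 [E]
  m31 ⊆ -1-11,1-111
E = {-0101, -1-00, 010--}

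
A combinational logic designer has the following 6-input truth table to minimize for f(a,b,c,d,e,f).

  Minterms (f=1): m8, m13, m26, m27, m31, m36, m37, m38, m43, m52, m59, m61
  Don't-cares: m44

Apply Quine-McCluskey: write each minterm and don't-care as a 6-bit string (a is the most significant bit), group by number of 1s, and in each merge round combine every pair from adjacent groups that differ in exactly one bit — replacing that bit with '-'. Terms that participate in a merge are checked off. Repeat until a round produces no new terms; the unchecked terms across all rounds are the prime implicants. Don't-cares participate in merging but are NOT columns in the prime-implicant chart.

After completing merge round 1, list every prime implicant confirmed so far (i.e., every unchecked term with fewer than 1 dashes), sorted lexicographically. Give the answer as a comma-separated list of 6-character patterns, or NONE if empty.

001000, 001101, 111101

Round 0: 001000 001101 011010✓ 011011✓ 011111✓ 100100✓ 100101✓ 100110✓ 101011✓ 101100✓ 110100✓ 111011✓ 111101
Round 1: -11011 011-11 01101- 1-0100 1-1011 10-100 1001-0 10010-
PIs = {-11011, 001000, 001101, 011-11, 01101-, 1-0100, 1-1011, 10-100, 1001-0, 10010-, 111101}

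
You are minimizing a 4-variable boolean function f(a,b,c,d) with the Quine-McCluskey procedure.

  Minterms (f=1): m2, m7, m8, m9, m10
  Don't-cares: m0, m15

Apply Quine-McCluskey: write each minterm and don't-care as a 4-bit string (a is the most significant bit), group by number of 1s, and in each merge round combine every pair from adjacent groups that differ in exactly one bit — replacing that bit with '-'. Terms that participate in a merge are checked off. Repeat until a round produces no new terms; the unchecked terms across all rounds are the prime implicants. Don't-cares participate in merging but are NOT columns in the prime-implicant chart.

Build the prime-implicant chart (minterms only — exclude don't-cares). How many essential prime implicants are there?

3

size-2^0 implicants → 0000(✓)  0010(✓)  0111(✓)  1000(✓)  1001(✓)  1010(✓)  1111(✓)
size-2^1 implicants → -000(✓)  -010(✓)  -111  00-0(✓)  10-0(✓)  100-
size-2^2 implicants → -0-0
Unchecked terms (primes): -0-0, -111, 100-
Minterm coverage:
  m2 ⊆ -0-0 [E]
  m7 ⊆ -111 [E]
  m8 ⊆ -0-0,100-
  m9 ⊆ 100- [E]
  m10 ⊆ -0-0 [E]
E = {-0-0, -111, 100-}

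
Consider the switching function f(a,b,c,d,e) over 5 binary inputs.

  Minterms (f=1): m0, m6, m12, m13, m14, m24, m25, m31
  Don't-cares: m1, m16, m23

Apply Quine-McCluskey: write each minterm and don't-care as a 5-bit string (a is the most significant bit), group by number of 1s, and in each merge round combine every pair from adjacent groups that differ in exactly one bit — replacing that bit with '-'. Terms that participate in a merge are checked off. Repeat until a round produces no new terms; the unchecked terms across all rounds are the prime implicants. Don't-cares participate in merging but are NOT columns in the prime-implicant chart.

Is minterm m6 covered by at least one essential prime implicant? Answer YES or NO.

size-2^0 implicants → 00000(✓)  00001(✓)  00110(✓)  01100(✓)  01101(✓)  01110(✓)  10000(✓)  10111(✓)  11000(✓)  11001(✓)  11111(✓)
size-2^1 implicants → -0000  0-110  0000-  011-0  0110-  1-000  1-111  1100-
Unchecked terms (primes): -0000, 0-110, 0000-, 011-0, 0110-, 1-000, 1-111, 1100-
Minterm coverage:
  m0 ⊆ -0000,0000-
  m6 ⊆ 0-110 [E]
  m12 ⊆ 011-0,0110-
  m13 ⊆ 0110- [E]
  m14 ⊆ 0-110,011-0
  m24 ⊆ 1-000,1100-
  m25 ⊆ 1100- [E]
  m31 ⊆ 1-111 [E]
E = {0-110, 0110-, 1-111, 1100-}

YES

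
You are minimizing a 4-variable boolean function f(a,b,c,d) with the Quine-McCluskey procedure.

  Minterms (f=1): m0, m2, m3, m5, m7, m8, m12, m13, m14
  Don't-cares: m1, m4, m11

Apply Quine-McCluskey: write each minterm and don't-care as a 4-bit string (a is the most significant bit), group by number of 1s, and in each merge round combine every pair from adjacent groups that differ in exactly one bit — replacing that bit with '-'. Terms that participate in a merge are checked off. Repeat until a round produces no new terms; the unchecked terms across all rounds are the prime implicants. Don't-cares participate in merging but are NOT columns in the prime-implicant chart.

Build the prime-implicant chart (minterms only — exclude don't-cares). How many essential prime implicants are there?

[col 0] 0000*, 0001*, 0010*, 0011*, 0100*, 0101*, 0111*, 1000*, 1011*, 1100*, 1101*, 1110*
[col 1] -000*, -011, -100*, -101*, 0-00*, 0-01*, 0-11*, 00-0*, 00-1*, 000-*, 001-*, 01-1*, 010-*, 1-00*, 11-0, 110-*
[col 2] --00, -10-, 0--1, 0-0-, 00--
Prime implicants: --00, -011, -10-, 0--1, 0-0-, 00--, 11-0
PI chart (minterm → PIs covering it):
  0 | --00,0-0-,00--
  2 | 00--  (sole → essential)
  3 | -011,0--1,00--
  5 | -10-,0--1,0-0-
  7 | 0--1  (sole → essential)
  8 | --00  (sole → essential)
  12 | --00,-10-,11-0
  13 | -10-  (sole → essential)
  14 | 11-0  (sole → essential)
Essential prime implicants: --00, -10-, 0--1, 00--, 11-0

5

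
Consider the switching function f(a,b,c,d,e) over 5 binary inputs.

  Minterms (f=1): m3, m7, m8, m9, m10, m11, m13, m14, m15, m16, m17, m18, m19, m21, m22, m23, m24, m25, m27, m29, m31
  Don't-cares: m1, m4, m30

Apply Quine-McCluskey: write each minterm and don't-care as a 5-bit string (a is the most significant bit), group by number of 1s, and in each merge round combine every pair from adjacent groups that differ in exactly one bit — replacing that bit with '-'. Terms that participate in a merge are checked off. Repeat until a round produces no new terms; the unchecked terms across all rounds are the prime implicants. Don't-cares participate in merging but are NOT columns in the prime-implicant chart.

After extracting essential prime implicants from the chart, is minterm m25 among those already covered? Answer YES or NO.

[col 0] 00001*, 00011*, 00100, 00111*, 01000*, 01001*, 01010*, 01011*, 01101*, 01110*, 01111*, 10000*, 10001*, 10010*, 10011*, 10101*, 10110*, 10111*, 11000*, 11001*, 11011*, 11101*, 11110*, 11111*
[col 1] -0001*, -0011*, -0111*, -1000*, -1001*, -1011*, -1101*, -1110*, -1111*, 0-001*, 0-011*, 0-111*, 00-11*, 000-1*, 01-01*, 01-10*, 01-11*, 010-0*, 010-1*, 0100-*, 0101-*, 011-1*, 0111-*, 1-000*, 1-001*, 1-011*, 1-101*, 1-110*, 1-111*, 10-01*, 10-10*, 10-11*, 100-0*, 100-1*, 1000-*, 1001-*, 101-1*, 1011-*, 11-01*, 11-11*, 110-1*, 1100-*, 111-1*, 1111-*
[col 2] --001*, --011*, --111*, -0-11*, -00-1*, -1-01*, -1-11*, -10-1*, -100-, -11-1*, -111-, 0--11*, 0-0-1*, 01--1*, 01-1-, 010--, 1--01*, 1--11*, 1-0-1*, 1-00-, 1-1-1*, 1-11-, 10--1*, 10-1-, 100--, 11--1*
[col 3] ---11, --0-1, -1--1, 1---1
Prime implicants: ---11, --0-1, -1--1, -100-, -111-, 00100, 01-1-, 010--, 1---1, 1-00-, 1-11-, 10-1-, 100--
PI chart (minterm → PIs covering it):
  3 | ---11,--0-1
  7 | ---11  (sole → essential)
  8 | -100-,010--
  9 | --0-1,-1--1,-100-,010--
  10 | 01-1-,010--
  11 | ---11,--0-1,-1--1,01-1-,010--
  13 | -1--1  (sole → essential)
  14 | -111-,01-1-
  15 | ---11,-1--1,-111-,01-1-
  16 | 1-00-,100--
  17 | --0-1,1---1,1-00-,100--
  18 | 10-1-,100--
  19 | ---11,--0-1,1---1,10-1-,100--
  21 | 1---1  (sole → essential)
  22 | 1-11-,10-1-
  23 | ---11,1---1,1-11-,10-1-
  24 | -100-,1-00-
  25 | --0-1,-1--1,-100-,1---1,1-00-
  27 | ---11,--0-1,-1--1,1---1
  29 | -1--1,1---1
  31 | ---11,-1--1,-111-,1---1,1-11-
Essential prime implicants: ---11, -1--1, 1---1

YES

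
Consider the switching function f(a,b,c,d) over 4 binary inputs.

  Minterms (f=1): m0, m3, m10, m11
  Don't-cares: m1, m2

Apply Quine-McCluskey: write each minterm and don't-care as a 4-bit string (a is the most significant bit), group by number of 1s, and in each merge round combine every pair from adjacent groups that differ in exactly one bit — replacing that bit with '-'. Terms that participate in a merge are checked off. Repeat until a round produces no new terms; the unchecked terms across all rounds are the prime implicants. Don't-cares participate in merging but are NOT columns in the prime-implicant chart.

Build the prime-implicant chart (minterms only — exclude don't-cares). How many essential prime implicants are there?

[col 0] 0000*, 0001*, 0010*, 0011*, 1010*, 1011*
[col 1] -010*, -011*, 00-0*, 00-1*, 000-*, 001-*, 101-*
[col 2] -01-, 00--
Prime implicants: -01-, 00--
PI chart (minterm → PIs covering it):
  0 | 00--  (sole → essential)
  3 | -01-,00--
  10 | -01-  (sole → essential)
  11 | -01-  (sole → essential)
Essential prime implicants: -01-, 00--

2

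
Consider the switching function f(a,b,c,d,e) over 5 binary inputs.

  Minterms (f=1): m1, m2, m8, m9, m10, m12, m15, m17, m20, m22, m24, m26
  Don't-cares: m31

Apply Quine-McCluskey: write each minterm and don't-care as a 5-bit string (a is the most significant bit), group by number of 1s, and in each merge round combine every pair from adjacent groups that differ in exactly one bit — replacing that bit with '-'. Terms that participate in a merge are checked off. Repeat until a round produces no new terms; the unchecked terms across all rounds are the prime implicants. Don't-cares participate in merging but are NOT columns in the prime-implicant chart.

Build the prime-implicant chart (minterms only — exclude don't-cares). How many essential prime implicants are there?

6

Round 0: 00001✓ 00010✓ 01000✓ 01001✓ 01010✓ 01100✓ 01111✓ 10001✓ 10100✓ 10110✓ 11000✓ 11010✓ 11111✓
Round 1: -0001 -1000✓ -1010✓ -1111 0-001 0-010 01-00 010-0✓ 0100- 101-0 110-0✓
Round 2: -10-0
PIs = {-0001, -10-0, -1111, 0-001, 0-010, 01-00, 0100-, 101-0}
Coverage chart:
  m1: -0001,0-001
  m2: 0-010 ←essential
  m8: -10-0,01-00,0100-
  m9: 0-001,0100-
  m10: -10-0,0-010
  m12: 01-00 ←essential
  m15: -1111 ←essential
  m17: -0001 ←essential
  m20: 101-0 ←essential
  m22: 101-0 ←essential
  m24: -10-0 ←essential
  m26: -10-0 ←essential
Essential: -0001, -10-0, -1111, 0-010, 01-00, 101-0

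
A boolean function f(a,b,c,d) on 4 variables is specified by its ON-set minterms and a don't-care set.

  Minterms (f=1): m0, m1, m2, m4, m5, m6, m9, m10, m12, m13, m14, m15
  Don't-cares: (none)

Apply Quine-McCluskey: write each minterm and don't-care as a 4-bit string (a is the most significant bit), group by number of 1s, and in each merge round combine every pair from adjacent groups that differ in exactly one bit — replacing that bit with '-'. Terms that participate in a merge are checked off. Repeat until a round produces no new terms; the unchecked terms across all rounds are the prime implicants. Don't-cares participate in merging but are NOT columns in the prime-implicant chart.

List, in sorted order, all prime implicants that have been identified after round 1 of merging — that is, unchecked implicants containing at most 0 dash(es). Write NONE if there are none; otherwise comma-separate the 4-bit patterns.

NONE

[col 0] 0000*, 0001*, 0010*, 0100*, 0101*, 0110*, 1001*, 1010*, 1100*, 1101*, 1110*, 1111*
[col 1] -001*, -010*, -100*, -101*, -110*, 0-00*, 0-01*, 0-10*, 00-0*, 000-*, 01-0*, 010-*, 1-01*, 1-10*, 11-0*, 11-1*, 110-*, 111-*
[col 2] --01, --10, -1-0, -10-, 0--0, 0-0-, 11--
Prime implicants: --01, --10, -1-0, -10-, 0--0, 0-0-, 11--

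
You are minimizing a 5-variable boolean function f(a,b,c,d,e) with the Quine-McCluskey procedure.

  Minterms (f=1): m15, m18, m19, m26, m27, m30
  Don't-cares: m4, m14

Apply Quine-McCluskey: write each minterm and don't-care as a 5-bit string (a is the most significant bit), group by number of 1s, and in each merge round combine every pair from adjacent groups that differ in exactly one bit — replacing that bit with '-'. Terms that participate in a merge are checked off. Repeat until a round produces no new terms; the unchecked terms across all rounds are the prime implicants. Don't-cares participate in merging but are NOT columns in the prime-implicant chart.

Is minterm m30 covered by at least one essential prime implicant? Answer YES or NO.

Round 0: 00100 01110✓ 01111✓ 10010✓ 10011✓ 11010✓ 11011✓ 11110✓
Round 1: -1110 0111- 1-010✓ 1-011✓ 1001-✓ 11-10 1101-✓
Round 2: 1-01-
PIs = {-1110, 00100, 0111-, 1-01-, 11-10}
Coverage chart:
  m15: 0111- ←essential
  m18: 1-01- ←essential
  m19: 1-01- ←essential
  m26: 1-01-,11-10
  m27: 1-01- ←essential
  m30: -1110,11-10
Essential: 0111-, 1-01-

NO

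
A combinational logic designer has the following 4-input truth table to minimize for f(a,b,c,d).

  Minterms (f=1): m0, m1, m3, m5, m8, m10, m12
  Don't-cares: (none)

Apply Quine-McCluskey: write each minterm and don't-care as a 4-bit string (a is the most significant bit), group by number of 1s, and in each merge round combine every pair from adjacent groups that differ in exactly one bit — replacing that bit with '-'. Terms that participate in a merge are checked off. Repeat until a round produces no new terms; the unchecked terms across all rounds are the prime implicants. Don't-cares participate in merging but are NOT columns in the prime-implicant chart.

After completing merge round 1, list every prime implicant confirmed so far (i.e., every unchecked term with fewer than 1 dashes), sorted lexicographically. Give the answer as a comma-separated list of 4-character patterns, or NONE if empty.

[col 0] 0000*, 0001*, 0011*, 0101*, 1000*, 1010*, 1100*
[col 1] -000, 0-01, 00-1, 000-, 1-00, 10-0
Prime implicants: -000, 0-01, 00-1, 000-, 1-00, 10-0

NONE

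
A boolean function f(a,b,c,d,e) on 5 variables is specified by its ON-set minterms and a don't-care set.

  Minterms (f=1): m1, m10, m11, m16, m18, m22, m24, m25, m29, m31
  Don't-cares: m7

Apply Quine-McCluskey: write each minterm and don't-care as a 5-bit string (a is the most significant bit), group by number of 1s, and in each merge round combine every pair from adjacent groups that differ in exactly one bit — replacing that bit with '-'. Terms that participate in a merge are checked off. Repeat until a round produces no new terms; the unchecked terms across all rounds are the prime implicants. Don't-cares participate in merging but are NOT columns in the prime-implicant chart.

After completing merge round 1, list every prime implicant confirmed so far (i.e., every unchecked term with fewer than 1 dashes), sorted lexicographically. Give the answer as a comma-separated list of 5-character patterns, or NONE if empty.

00001, 00111

Round 0: 00001 00111 01010✓ 01011✓ 10000✓ 10010✓ 10110✓ 11000✓ 11001✓ 11101✓ 11111✓
Round 1: 0101- 1-000 10-10 100-0 11-01 1100- 111-1
PIs = {00001, 00111, 0101-, 1-000, 10-10, 100-0, 11-01, 1100-, 111-1}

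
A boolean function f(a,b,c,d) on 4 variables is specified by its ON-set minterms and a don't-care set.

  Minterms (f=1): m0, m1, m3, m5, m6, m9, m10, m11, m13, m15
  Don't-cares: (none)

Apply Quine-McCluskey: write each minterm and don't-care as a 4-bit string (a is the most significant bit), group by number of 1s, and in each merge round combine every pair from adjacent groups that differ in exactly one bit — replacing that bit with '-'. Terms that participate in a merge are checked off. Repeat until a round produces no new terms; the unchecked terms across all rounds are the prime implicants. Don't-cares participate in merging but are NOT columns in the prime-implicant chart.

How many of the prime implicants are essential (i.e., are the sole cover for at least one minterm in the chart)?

size-2^0 implicants → 0000(✓)  0001(✓)  0011(✓)  0101(✓)  0110  1001(✓)  1010(✓)  1011(✓)  1101(✓)  1111(✓)
size-2^1 implicants → -001(✓)  -011(✓)  -101(✓)  0-01(✓)  00-1(✓)  000-  1-01(✓)  1-11(✓)  10-1(✓)  101-  11-1(✓)
size-2^2 implicants → --01  -0-1  1--1
Unchecked terms (primes): --01, -0-1, 000-, 0110, 1--1, 101-
Minterm coverage:
  m0 ⊆ 000- [E]
  m1 ⊆ --01,-0-1,000-
  m3 ⊆ -0-1 [E]
  m5 ⊆ --01 [E]
  m6 ⊆ 0110 [E]
  m9 ⊆ --01,-0-1,1--1
  m10 ⊆ 101- [E]
  m11 ⊆ -0-1,1--1,101-
  m13 ⊆ --01,1--1
  m15 ⊆ 1--1 [E]
E = {--01, -0-1, 000-, 0110, 1--1, 101-}

6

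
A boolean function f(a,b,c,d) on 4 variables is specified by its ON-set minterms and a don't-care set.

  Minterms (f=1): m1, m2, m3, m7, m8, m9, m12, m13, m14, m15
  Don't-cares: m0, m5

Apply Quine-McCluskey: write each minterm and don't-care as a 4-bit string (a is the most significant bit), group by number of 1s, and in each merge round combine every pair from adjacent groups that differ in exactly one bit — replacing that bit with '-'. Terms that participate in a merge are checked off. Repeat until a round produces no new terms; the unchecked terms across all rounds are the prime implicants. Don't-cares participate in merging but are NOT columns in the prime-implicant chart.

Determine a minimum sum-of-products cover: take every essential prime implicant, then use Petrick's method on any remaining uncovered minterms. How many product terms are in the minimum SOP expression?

Round 0: 0000✓ 0001✓ 0010✓ 0011✓ 0101✓ 0111✓ 1000✓ 1001✓ 1100✓ 1101✓ 1110✓ 1111✓
Round 1: -000✓ -001✓ -101✓ -111✓ 0-01✓ 0-11✓ 00-0✓ 00-1✓ 000-✓ 001-✓ 01-1✓ 1-00✓ 1-01✓ 100-✓ 11-0✓ 11-1✓ 110-✓ 111-✓
Round 2: --01 -00- -1-1 0--1 00-- 1-0- 11--
PIs = {--01, -00-, -1-1, 0--1, 00--, 1-0-, 11--}
Coverage chart:
  m1: --01,-00-,0--1,00--
  m2: 00-- ←essential
  m3: 0--1,00--
  m7: -1-1,0--1
  m8: -00-,1-0-
  m9: --01,-00-,1-0-
  m12: 1-0-,11--
  m13: --01,-1-1,1-0-,11--
  m14: 11-- ←essential
  m15: -1-1,11--
Essential: 00--, 11--
Petrick residual → -00-, -1-1
Min cover (4 terms): b'c' + bd + a'b' + ab

4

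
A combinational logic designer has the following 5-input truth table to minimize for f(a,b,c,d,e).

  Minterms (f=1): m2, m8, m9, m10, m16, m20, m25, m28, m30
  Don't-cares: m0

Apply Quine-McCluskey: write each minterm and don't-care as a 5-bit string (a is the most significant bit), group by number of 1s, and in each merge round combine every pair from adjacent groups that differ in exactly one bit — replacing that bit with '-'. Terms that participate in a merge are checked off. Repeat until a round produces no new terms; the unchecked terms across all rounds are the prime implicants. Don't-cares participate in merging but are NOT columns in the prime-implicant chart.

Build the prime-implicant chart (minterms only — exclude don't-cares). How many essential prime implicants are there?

Round 0: 00000✓ 00010✓ 01000✓ 01001✓ 01010✓ 10000✓ 10100✓ 11001✓ 11100✓ 11110✓
Round 1: -0000 -1001 0-000✓ 0-010✓ 000-0✓ 010-0✓ 0100- 1-100 10-00 111-0
Round 2: 0-0-0
PIs = {-0000, -1001, 0-0-0, 0100-, 1-100, 10-00, 111-0}
Coverage chart:
  m2: 0-0-0 ←essential
  m8: 0-0-0,0100-
  m9: -1001,0100-
  m10: 0-0-0 ←essential
  m16: -0000,10-00
  m20: 1-100,10-00
  m25: -1001 ←essential
  m28: 1-100,111-0
  m30: 111-0 ←essential
Essential: -1001, 0-0-0, 111-0

3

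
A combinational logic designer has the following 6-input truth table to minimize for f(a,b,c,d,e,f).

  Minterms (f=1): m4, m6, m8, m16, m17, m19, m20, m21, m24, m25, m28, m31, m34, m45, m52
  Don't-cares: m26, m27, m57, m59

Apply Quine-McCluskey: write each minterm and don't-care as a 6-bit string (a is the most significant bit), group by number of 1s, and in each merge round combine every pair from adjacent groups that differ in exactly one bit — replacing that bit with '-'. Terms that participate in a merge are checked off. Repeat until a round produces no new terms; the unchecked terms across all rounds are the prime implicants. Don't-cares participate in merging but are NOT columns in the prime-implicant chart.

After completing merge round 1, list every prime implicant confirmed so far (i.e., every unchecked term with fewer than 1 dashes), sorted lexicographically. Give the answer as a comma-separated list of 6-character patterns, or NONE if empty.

size-2^0 implicants → 000100(✓)  000110(✓)  001000(✓)  010000(✓)  010001(✓)  010011(✓)  010100(✓)  010101(✓)  011000(✓)  011001(✓)  011010(✓)  011011(✓)  011100(✓)  011111(✓)  100010  101101  110100(✓)  111001(✓)  111011(✓)
size-2^1 implicants → -10100  -11001(✓)  -11011(✓)  0-0100  0-1000  0001-0  01-000(✓)  01-001(✓)  01-011(✓)  01-100(✓)  010-00(✓)  010-01(✓)  0100-1(✓)  01000-(✓)  01010-(✓)  011-00(✓)  011-11  0110-0(✓)  0110-1(✓)  01100-(✓)  01101-(✓)  1110-1(✓)
size-2^2 implicants → -110-1  01--00  01-0-1  01-00-  010-0-  0110--
Unchecked terms (primes): -10100, -110-1, 0-0100, 0-1000, 0001-0, 01--00, 01-0-1, 01-00-, 010-0-, 011-11, 0110--, 100010, 101101

100010, 101101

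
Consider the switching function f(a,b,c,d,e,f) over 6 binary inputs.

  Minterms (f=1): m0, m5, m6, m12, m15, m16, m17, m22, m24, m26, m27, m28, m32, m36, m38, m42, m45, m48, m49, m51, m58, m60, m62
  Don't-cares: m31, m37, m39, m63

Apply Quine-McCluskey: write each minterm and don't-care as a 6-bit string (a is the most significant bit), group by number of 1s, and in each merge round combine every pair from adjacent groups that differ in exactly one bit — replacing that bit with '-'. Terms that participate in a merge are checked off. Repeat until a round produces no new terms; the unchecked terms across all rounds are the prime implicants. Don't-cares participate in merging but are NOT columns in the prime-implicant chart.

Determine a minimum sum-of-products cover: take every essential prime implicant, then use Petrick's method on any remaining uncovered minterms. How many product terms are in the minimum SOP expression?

13

size-2^0 implicants → 000000(✓)  000101(✓)  000110(✓)  001100(✓)  001111(✓)  010000(✓)  010001(✓)  010110(✓)  011000(✓)  011010(✓)  011011(✓)  011100(✓)  011111(✓)  100000(✓)  100100(✓)  100101(✓)  100110(✓)  100111(✓)  101010(✓)  101101(✓)  110000(✓)  110001(✓)  110011(✓)  111010(✓)  111100(✓)  111110(✓)  111111(✓)
size-2^1 implicants → -00000(✓)  -00101  -00110  -10000(✓)  -10001(✓)  -11010  -11100  -11111  0-0000(✓)  0-0110  0-1100  0-1111  01-000  01000-(✓)  011-00  011-11  0110-0  01101-  1-0000(✓)  1-1010  10-101  100-00  1001-0(✓)  1001-1(✓)  10010-(✓)  10011-(✓)  1100-1  11000-(✓)  111-10  1111-0  11111-
size-2^2 implicants → --0000  -1000-  1001--
Unchecked terms (primes): --0000, -00101, -00110, -1000-, -11010, -11100, -11111, 0-0110, 0-1100, 0-1111, 01-000, 011-00, 011-11, 0110-0, 01101-, 1-1010, 10-101, 100-00, 1001--, 1100-1, 111-10, 1111-0, 11111-
Minterm coverage:
  m0 ⊆ --0000 [E]
  m5 ⊆ -00101 [E]
  m6 ⊆ -00110,0-0110
  m12 ⊆ 0-1100 [E]
  m15 ⊆ 0-1111 [E]
  m16 ⊆ --0000,-1000-,01-000
  m17 ⊆ -1000- [E]
  m22 ⊆ 0-0110 [E]
  m24 ⊆ 01-000,011-00,0110-0
  m26 ⊆ -11010,0110-0,01101-
  m27 ⊆ 011-11,01101-
  m28 ⊆ -11100,0-1100,011-00
  m32 ⊆ --0000,100-00
  m36 ⊆ 100-00,1001--
  m38 ⊆ -00110,1001--
  m42 ⊆ 1-1010 [E]
  m45 ⊆ 10-101 [E]
  m48 ⊆ --0000,-1000-
  m49 ⊆ -1000-,1100-1
  m51 ⊆ 1100-1 [E]
  m58 ⊆ -11010,1-1010,111-10
  m60 ⊆ -11100,1111-0
  m62 ⊆ 111-10,1111-0,11111-
E = {--0000, -00101, -1000-, 0-0110, 0-1100, 0-1111, 1-1010, 10-101, 1100-1}
Petrick residual → 01-000, 01101-, 1001--, 1111-0
Cover = c'd'e'f' + b'c'de'f + bc'd'e' + a'c'def' + a'cde'f' + a'cdef + a'bd'e'f' + a'bcd'e + acd'ef' + ab'de'f + ab'c'd + abc'd'f + abcdf'  |cover|=13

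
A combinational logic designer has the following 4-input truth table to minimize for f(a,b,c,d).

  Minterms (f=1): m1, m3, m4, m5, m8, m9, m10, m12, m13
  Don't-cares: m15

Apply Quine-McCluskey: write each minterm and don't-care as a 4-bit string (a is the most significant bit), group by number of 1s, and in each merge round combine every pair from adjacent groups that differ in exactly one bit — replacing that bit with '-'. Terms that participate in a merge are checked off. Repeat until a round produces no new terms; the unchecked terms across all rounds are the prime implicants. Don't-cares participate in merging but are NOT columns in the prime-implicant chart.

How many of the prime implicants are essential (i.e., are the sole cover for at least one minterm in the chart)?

size-2^0 implicants → 0001(✓)  0011(✓)  0100(✓)  0101(✓)  1000(✓)  1001(✓)  1010(✓)  1100(✓)  1101(✓)  1111(✓)
size-2^1 implicants → -001(✓)  -100(✓)  -101(✓)  0-01(✓)  00-1  010-(✓)  1-00(✓)  1-01(✓)  10-0  100-(✓)  11-1  110-(✓)
size-2^2 implicants → --01  -10-  1-0-
Unchecked terms (primes): --01, -10-, 00-1, 1-0-, 10-0, 11-1
Minterm coverage:
  m1 ⊆ --01,00-1
  m3 ⊆ 00-1 [E]
  m4 ⊆ -10- [E]
  m5 ⊆ --01,-10-
  m8 ⊆ 1-0-,10-0
  m9 ⊆ --01,1-0-
  m10 ⊆ 10-0 [E]
  m12 ⊆ -10-,1-0-
  m13 ⊆ --01,-10-,1-0-,11-1
E = {-10-, 00-1, 10-0}

3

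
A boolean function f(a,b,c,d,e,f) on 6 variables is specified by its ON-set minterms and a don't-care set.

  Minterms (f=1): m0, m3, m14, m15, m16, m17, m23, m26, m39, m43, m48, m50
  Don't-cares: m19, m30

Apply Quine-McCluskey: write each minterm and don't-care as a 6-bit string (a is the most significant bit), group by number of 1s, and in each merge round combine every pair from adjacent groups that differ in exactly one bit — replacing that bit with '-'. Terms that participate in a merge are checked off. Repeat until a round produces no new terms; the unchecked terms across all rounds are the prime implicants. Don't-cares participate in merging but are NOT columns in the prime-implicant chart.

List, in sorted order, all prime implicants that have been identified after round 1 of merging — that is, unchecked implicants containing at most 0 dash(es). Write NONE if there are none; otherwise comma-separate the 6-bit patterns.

100111, 101011

Round 0: 000000✓ 000011✓ 001110✓ 001111✓ 010000✓ 010001✓ 010011✓ 010111✓ 011010✓ 011110✓ 100111 101011 110000✓ 110010✓
Round 1: -10000 0-0000 0-0011 0-1110 00111- 010-11 0100-1 01000- 011-10 1100-0
PIs = {-10000, 0-0000, 0-0011, 0-1110, 00111-, 010-11, 0100-1, 01000-, 011-10, 100111, 101011, 1100-0}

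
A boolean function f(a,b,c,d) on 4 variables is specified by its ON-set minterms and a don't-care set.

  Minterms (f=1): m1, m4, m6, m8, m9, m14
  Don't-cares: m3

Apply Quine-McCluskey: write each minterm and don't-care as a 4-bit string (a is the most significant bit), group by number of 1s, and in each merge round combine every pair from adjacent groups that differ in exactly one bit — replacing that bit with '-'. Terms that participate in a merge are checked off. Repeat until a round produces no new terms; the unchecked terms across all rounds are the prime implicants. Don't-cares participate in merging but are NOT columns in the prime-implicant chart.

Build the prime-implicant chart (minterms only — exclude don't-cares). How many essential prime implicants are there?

[col 0] 0001*, 0011*, 0100*, 0110*, 1000*, 1001*, 1110*
[col 1] -001, -110, 00-1, 01-0, 100-
Prime implicants: -001, -110, 00-1, 01-0, 100-
PI chart (minterm → PIs covering it):
  1 | -001,00-1
  4 | 01-0  (sole → essential)
  6 | -110,01-0
  8 | 100-  (sole → essential)
  9 | -001,100-
  14 | -110  (sole → essential)
Essential prime implicants: -110, 01-0, 100-

3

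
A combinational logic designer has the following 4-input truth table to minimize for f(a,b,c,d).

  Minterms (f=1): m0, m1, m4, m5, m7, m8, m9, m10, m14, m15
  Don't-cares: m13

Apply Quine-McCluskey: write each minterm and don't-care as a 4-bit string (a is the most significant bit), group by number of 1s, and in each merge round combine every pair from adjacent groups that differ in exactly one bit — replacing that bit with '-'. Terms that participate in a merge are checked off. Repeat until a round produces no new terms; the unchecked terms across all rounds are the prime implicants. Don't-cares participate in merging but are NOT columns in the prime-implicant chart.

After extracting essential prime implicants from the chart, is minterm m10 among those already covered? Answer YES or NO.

NO

[col 0] 0000*, 0001*, 0100*, 0101*, 0111*, 1000*, 1001*, 1010*, 1101*, 1110*, 1111*
[col 1] -000*, -001*, -101*, -111*, 0-00*, 0-01*, 000-*, 01-1*, 010-*, 1-01*, 1-10, 10-0, 100-*, 11-1*, 111-
[col 2] --01, -00-, -1-1, 0-0-
Prime implicants: --01, -00-, -1-1, 0-0-, 1-10, 10-0, 111-
PI chart (minterm → PIs covering it):
  0 | -00-,0-0-
  1 | --01,-00-,0-0-
  4 | 0-0-  (sole → essential)
  5 | --01,-1-1,0-0-
  7 | -1-1  (sole → essential)
  8 | -00-,10-0
  9 | --01,-00-
  10 | 1-10,10-0
  14 | 1-10,111-
  15 | -1-1,111-
Essential prime implicants: -1-1, 0-0-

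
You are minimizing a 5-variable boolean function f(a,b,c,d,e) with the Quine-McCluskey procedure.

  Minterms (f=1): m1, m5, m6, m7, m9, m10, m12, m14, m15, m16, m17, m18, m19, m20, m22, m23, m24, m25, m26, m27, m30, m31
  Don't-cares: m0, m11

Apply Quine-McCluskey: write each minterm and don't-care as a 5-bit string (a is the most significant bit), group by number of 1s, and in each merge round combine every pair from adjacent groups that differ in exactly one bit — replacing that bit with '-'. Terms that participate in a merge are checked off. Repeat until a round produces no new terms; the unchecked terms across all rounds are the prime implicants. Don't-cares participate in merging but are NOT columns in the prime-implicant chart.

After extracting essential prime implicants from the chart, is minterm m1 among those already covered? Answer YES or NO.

NO

[col 0] 00000*, 00001*, 00101*, 00110*, 00111*, 01001*, 01010*, 01011*, 01100*, 01110*, 01111*, 10000*, 10001*, 10010*, 10011*, 10100*, 10110*, 10111*, 11000*, 11001*, 11010*, 11011*, 11110*, 11111*
[col 1] -0000*, -0001*, -0110*, -0111*, -1001*, -1010*, -1011*, -1110*, -1111*, 0-001*, 0-110*, 0-111*, 00-01, 0000-*, 001-1, 0011-*, 01-10*, 01-11*, 010-1*, 0101-*, 011-0, 0111-*, 1-000*, 1-001*, 1-010*, 1-011*, 1-110*, 1-111*, 10-00*, 10-10*, 10-11*, 100-0*, 100-1*, 1000-*, 1001-*, 101-0*, 1011-*, 11-10*, 11-11*, 110-0*, 110-1*, 1100-*, 1101-*, 1111-*
[col 2] --001, --110*, --111*, -000-, -011-*, -1-10*, -1-11*, -10-1, -101-*, -111-*, 0-11-*, 01-1-*, 1--10*, 1--11*, 1-0-0*, 1-0-1*, 1-00-*, 1-01-*, 1-11-*, 10--0, 10-1-*, 100--*, 11-1-*, 110--*
[col 3] --11-, -1-1-, 1--1-, 1-0--
Prime implicants: --001, --11-, -000-, -1-1-, -10-1, 00-01, 001-1, 011-0, 1--1-, 1-0--, 10--0
PI chart (minterm → PIs covering it):
  1 | --001,-000-,00-01
  5 | 00-01,001-1
  6 | --11-  (sole → essential)
  7 | --11-,001-1
  9 | --001,-10-1
  10 | -1-1-  (sole → essential)
  12 | 011-0  (sole → essential)
  14 | --11-,-1-1-,011-0
  15 | --11-,-1-1-
  16 | -000-,1-0--,10--0
  17 | --001,-000-,1-0--
  18 | 1--1-,1-0--,10--0
  19 | 1--1-,1-0--
  20 | 10--0  (sole → essential)
  22 | --11-,1--1-,10--0
  23 | --11-,1--1-
  24 | 1-0--  (sole → essential)
  25 | --001,-10-1,1-0--
  26 | -1-1-,1--1-,1-0--
  27 | -1-1-,-10-1,1--1-,1-0--
  30 | --11-,-1-1-,1--1-
  31 | --11-,-1-1-,1--1-
Essential prime implicants: --11-, -1-1-, 011-0, 1-0--, 10--0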